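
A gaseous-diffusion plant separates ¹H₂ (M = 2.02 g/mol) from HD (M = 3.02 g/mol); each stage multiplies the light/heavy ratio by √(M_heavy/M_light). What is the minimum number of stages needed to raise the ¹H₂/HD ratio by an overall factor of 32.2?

18

Single-stage factor α = √(3.02/2.02), so ln α = ½ ln(1.49505) = 0.2011.
Need α^N ≥ 32.2 ⇒ N ≥ ln(32.2) / ln α = 3.472 / 0.2011 = 17.27.
Minimum whole number of stages: N = 18.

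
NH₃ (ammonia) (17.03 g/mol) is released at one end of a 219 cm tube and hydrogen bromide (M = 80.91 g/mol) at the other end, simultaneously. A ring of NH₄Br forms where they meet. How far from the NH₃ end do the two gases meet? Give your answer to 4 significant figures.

150.1 cm

Graham's law gives d_NH₃/d_HBr = rate_NH₃/rate_HBr = √(M_HBr/M_NH₃) = √(80.91/17.03) = 2.180.
With d_NH₃ + d_HBr = 219 cm, d_HBr = 219/(1 + 2.180) = 68.87 cm.
d_NH₃ = 219 − 68.87 = 150.1 cm.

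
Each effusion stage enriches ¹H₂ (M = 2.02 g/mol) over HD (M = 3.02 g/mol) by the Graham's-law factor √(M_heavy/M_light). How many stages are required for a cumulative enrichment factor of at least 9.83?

Per stage α = (3.02/2.02)^(1/2) = 1.49505^0.5, giving ln α = 0.2011.
Need α^N ≥ 9.83 ⇒ N ≥ ln(9.83) / ln α = 2.285 / 0.2011 = 11.37.
Minimum whole number of stages: N = 12.

12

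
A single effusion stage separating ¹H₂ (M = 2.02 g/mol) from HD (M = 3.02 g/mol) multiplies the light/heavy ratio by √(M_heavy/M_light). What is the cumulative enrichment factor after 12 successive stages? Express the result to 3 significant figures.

11.2

After 12 stages the ratio has grown by (√(3.02/2.02))^12 = (3.02/2.02)^(12/2).
= 1.49505^6 = 11.2.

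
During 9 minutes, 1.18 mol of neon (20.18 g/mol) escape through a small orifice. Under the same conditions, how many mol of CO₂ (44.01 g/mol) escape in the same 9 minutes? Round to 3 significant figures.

By Graham's law, rate_CO₂/rate_Ne = √(M_Ne/M_CO₂) = √(20.18/44.01) = √0.4585 = 0.6772.
So the amount for CO₂ is 1.18 × 0.6772 = 0.799 mol.

0.799 mol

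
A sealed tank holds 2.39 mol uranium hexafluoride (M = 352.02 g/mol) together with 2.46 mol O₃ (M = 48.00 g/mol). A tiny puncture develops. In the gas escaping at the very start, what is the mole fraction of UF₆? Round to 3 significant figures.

Rate_i ∝ x_i/√M_i (Graham's law weighted by mole fraction), so the effusate composition follows n_i/√M_i.
So x_UF₆ in the escaping gas = (n_UF₆/√M_UF₆) / Σ(n_i/√M_i)
= (2.39/√352.02) / (2.39/√352.02 + 2.46/√48.00) = 0.1274/(0.1274 + 0.3551) = 0.264.

0.264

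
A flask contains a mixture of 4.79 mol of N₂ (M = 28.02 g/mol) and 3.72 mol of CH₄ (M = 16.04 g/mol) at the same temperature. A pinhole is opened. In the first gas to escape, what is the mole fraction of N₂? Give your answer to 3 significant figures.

0.493

Each component's effusion rate ∝ (its partial pressure)·(1/√M) ∝ n_i/√M_i.
Mole fraction of N₂ in the effusate = (n_N₂/√M_N₂) / (n_N₂/√M_N₂ + n_CH₄/√M_CH₄)
= (4.79/√28.02) / (4.79/√28.02 + 3.72/√16.04) = 0.9049/(0.9049 + 0.9288) = 0.493.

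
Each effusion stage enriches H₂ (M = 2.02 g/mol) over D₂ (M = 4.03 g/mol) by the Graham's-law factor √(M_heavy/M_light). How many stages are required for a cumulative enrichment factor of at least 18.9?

Per stage α = (4.03/2.02)^(1/2) = 1.99505^0.5, giving ln α = 0.3453.
Need α^N ≥ 18.9 ⇒ N ≥ ln(18.9) / ln α = 2.939 / 0.3453 = 8.51.
So at least 9 stages are needed.

9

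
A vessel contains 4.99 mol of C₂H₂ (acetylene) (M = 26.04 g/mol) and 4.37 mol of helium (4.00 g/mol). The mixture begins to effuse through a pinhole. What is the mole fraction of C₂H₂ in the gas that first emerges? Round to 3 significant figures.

0.309

The effusion rate of species i is ∝ p_i/√M_i ∝ n_i/√M_i.
Mole fraction of C₂H₂ in the effusate = (n_C₂H₂/√M_C₂H₂) / (n_C₂H₂/√M_C₂H₂ + n_He/√M_He)
= (4.99/√26.04) / (4.99/√26.04 + 4.37/√4.00) = 0.9779/(0.9779 + 2.185) = 0.309.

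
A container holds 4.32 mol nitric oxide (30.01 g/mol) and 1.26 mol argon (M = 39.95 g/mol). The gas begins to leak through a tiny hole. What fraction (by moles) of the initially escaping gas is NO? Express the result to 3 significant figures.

Effusion rate of each component ∝ n_i/√M_i (partial pressure × 1/√M).
Mole fraction of NO in the effusate = (n_NO/√M_NO) / (n_NO/√M_NO + n_Ar/√M_Ar)
= (4.32/√30.01) / (4.32/√30.01 + 1.26/√39.95) = 0.7886/(0.7886 + 0.1993) = 0.798.

0.798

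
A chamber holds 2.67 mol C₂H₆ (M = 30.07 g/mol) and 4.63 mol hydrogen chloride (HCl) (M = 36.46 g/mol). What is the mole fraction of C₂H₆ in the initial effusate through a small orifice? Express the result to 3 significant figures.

The effusion rate of species i is ∝ p_i/√M_i ∝ n_i/√M_i.
x_C₂H₆(eff) = (n_C₂H₆/√M_C₂H₆) / (n_C₂H₆/√M_C₂H₆ + n_HCl/√M_HCl)
= (2.67/√30.07) / (2.67/√30.07 + 4.63/√36.46) = 0.4869/(0.4869 + 0.7668) = 0.388.

0.388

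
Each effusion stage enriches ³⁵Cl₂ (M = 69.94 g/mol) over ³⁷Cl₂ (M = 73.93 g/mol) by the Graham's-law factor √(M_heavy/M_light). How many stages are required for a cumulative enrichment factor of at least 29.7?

With α = √(73.93/69.94) per stage, ln α = ½ ln(1.05705) = 0.02774.
Need α^N ≥ 29.7 ⇒ N ≥ ln(29.7) / ln α = 3.391 / 0.02774 = 122.25.
Rounding up, N = 123 stages.

123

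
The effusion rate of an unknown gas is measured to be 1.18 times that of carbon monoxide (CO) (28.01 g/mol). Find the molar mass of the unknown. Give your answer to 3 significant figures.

20.1 g/mol

Graham's law gives rate_X/rate_CO = √(M_CO/M_X).
1.18 = √(28.01/M_X)
M_X = 28.01 / 1.18² = 28.01 / 1.392 = 20.1 g/mol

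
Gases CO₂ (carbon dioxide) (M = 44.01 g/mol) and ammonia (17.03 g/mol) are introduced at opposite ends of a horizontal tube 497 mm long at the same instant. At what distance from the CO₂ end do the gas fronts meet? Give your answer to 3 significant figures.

191 mm

The fronts meet when d_CO₂ + d_NH₃ = L with d_CO₂/d_NH₃ = √(M_NH₃/M_CO₂) (Graham's law). Here √(M_NH₃/M_CO₂) = √(17.03/44.01) = 0.6221.
With d_CO₂ + d_NH₃ = 497 mm, d_NH₃ = 497/(1 + 0.6221) = 306.4 mm.
d_CO₂ = 497 − 306.4 = 191 mm.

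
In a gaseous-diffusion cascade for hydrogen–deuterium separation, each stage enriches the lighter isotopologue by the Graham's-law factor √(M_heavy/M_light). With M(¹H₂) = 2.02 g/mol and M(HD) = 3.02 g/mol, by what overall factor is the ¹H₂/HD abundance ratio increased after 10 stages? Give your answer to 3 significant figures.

Overall factor = α^10 with α = √(3.02/2.02), i.e. (3.02/2.02)^(10/2).
= 1.49505^5 = 7.47.

7.47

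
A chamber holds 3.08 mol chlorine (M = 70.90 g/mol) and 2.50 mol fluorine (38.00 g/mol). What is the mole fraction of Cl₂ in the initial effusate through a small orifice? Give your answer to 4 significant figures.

Each component's effusion rate ∝ (its partial pressure)·(1/√M) ∝ n_i/√M_i.
So x_Cl₂ in the escaping gas = (n_Cl₂/√M_Cl₂) / Σ(n_i/√M_i)
= (3.08/√70.90) / (3.08/√70.90 + 2.50/√38.00) = 0.3658/(0.3658 + 0.4056) = 0.4742.

0.4742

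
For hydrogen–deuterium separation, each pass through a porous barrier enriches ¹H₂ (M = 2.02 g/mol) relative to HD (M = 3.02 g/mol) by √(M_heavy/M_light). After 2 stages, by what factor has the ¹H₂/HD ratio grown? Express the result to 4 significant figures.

1.495

Each stage multiplies the ratio by α = √(3.02/2.02), so after 2 stages the overall factor is α^2 = (3.02/2.02)^(2/2).
= 1.49505^1 = 1.495.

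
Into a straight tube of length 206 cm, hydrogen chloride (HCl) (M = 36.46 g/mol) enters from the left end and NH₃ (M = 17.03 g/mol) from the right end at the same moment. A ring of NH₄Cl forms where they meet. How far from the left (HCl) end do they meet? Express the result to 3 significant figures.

83.6 cm

The fronts meet when d_HCl + d_NH₃ = L with d_HCl/d_NH₃ = √(M_NH₃/M_HCl) (Graham's law). Here √(M_NH₃/M_HCl) = √(17.03/36.46) = 0.6834.
With d_HCl + d_NH₃ = 206 cm, d_NH₃ = 206/(1 + 0.6834) = 122.4 cm.
d_HCl = 206 − 122.4 = 83.6 cm.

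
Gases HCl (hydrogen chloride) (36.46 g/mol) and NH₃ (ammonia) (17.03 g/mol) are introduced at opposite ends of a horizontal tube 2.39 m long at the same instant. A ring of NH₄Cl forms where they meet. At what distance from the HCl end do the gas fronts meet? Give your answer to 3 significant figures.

0.970 m

The fronts meet when d_HCl + d_NH₃ = L with d_HCl/d_NH₃ = √(M_NH₃/M_HCl) (Graham's law). Here √(M_NH₃/M_HCl) = √(17.03/36.46) = 0.6834.
With d_HCl + d_NH₃ = 2.39 m, d_NH₃ = 2.39/(1 + 0.6834) = 1.420 m.
d_HCl = 2.39 − 1.420 = 0.970 m.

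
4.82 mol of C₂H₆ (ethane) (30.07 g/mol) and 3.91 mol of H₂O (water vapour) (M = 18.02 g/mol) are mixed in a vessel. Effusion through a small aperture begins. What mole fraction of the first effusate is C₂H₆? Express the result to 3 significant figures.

Rate_i ∝ x_i/√M_i (Graham's law weighted by mole fraction), so the effusate composition follows n_i/√M_i.
Mole fraction of C₂H₆ in the effusate = (n_C₂H₆/√M_C₂H₆) / (n_C₂H₆/√M_C₂H₆ + n_H₂O/√M_H₂O)
= (4.82/√30.07) / (4.82/√30.07 + 3.91/√18.02) = 0.8790/(0.8790 + 0.9211) = 0.488.

0.488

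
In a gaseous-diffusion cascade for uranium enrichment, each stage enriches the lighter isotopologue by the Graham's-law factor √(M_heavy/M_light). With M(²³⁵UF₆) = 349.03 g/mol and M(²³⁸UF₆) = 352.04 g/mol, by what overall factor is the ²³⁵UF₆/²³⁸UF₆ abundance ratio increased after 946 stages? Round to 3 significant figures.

58.1

Overall factor = α^946 with α = √(352.04/349.03), i.e. (352.04/349.03)^(946/2).
= 1.00862^473 = 58.1.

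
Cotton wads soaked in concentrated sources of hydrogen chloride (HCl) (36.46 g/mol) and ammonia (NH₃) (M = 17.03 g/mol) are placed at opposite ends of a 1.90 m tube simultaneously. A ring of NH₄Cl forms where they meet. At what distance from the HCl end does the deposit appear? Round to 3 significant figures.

0.771 m

In equal time, each gas travels a distance ∝ its rate ∝ 1/√M, so d_HCl/d_NH₃ = √(M_NH₃/M_HCl) = √(17.03/36.46) = 0.6834.
With d_HCl + d_NH₃ = 1.90 m, d_NH₃ = 1.90/(1 + 0.6834) = 1.129 m.
d_HCl = 1.90 − 1.129 = 0.771 m.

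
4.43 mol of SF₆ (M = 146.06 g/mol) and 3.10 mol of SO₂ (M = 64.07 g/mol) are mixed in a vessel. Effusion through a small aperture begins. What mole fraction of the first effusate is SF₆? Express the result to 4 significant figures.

0.4862

Each component's effusion rate ∝ (its partial pressure)·(1/√M) ∝ n_i/√M_i.
Mole fraction of SF₆ in the effusate = (n_SF₆/√M_SF₆) / (n_SF₆/√M_SF₆ + n_SO₂/√M_SO₂)
= (4.43/√146.06) / (4.43/√146.06 + 3.10/√64.07) = 0.3666/(0.3666 + 0.3873) = 0.4862.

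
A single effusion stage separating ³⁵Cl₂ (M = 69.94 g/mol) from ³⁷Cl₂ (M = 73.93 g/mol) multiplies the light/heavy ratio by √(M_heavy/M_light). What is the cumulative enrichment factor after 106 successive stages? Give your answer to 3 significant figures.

The single-stage factor is √(M_heavy/M_light), so 106 stages give [√(73.93/69.94)]^106 = (73.93/69.94)^(106/2).
= 1.05705^53 = 18.9.

18.9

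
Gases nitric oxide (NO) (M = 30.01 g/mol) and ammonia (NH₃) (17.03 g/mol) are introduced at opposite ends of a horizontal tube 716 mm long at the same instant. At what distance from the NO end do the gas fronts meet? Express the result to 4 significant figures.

In equal time, each gas travels a distance ∝ its rate ∝ 1/√M, so d_NO/d_NH₃ = √(M_NH₃/M_NO) = √(17.03/30.01) = 0.7533.
With d_NO + d_NH₃ = 716 mm, d_NH₃ = 716/(1 + 0.7533) = 408.4 mm.
d_NO = 716 − 408.4 = 307.6 mm.

307.6 mm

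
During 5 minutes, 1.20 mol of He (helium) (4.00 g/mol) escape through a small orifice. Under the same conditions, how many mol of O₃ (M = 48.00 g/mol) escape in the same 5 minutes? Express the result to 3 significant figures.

0.346 mol

Using Graham's law: rate_O₃/rate_He = √(M_He/M_O₃) = √(4.00/48.00) = √0.08333 = 0.2887.
So the amount for O₃ is 1.20 × 0.2887 = 0.346 mol.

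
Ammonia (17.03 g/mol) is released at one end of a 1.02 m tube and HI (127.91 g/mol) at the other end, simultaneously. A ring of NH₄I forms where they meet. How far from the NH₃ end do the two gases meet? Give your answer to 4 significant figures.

Distances travelled in equal time are proportional to diffusion rates, so d_NH₃/d_HI = √(M_HI/M_NH₃) = √(127.91/17.03) = 2.741.
With d_NH₃ + d_HI = 1.02 m, d_HI = 1.02/(1 + 2.741) = 0.2727 m.
d_NH₃ = 1.02 − 0.2727 = 0.7473 m.

0.7473 m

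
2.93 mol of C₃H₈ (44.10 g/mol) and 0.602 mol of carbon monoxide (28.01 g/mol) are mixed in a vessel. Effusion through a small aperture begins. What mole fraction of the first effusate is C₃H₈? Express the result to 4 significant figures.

0.7950

Each component's effusion rate ∝ (its partial pressure)·(1/√M) ∝ n_i/√M_i.
x_C₃H₈(eff) = (n_C₃H₈/√M_C₃H₈) / (n_C₃H₈/√M_C₃H₈ + n_CO/√M_CO)
= (2.93/√44.10) / (2.93/√44.10 + 0.602/√28.01) = 0.4412/(0.4412 + 0.1137) = 0.7950.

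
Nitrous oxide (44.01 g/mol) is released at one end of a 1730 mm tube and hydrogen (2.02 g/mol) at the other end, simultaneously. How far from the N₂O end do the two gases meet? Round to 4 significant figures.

305.2 mm

Distances travelled in equal time are proportional to diffusion rates, so d_N₂O/d_H₂ = √(M_H₂/M_N₂O) = √(2.02/44.01) = 0.2142.
With d_N₂O + d_H₂ = 1730 mm, d_H₂ = 1730/(1 + 0.2142) = 1425 mm.
d_N₂O = 1730 − 1425 = 305.2 mm.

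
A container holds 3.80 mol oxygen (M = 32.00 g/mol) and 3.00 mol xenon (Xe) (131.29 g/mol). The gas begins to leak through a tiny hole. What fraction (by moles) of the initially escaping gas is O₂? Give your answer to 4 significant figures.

0.7195

Rate_i ∝ x_i/√M_i (Graham's law weighted by mole fraction), so the effusate composition follows n_i/√M_i.
x_O₂(eff) = (n_O₂/√M_O₂) / (n_O₂/√M_O₂ + n_Xe/√M_Xe)
= (3.80/√32.00) / (3.80/√32.00 + 3.00/√131.29) = 0.6718/(0.6718 + 0.2618) = 0.7195.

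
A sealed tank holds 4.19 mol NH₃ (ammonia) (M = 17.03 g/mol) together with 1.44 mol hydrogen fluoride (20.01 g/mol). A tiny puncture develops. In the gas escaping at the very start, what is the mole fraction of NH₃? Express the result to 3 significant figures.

0.759

Effusion rate of each component ∝ n_i/√M_i (partial pressure × 1/√M).
x_NH₃(eff) = (n_NH₃/√M_NH₃) / (n_NH₃/√M_NH₃ + n_HF/√M_HF)
= (4.19/√17.03) / (4.19/√17.03 + 1.44/√20.01) = 1.015/(1.015 + 0.3219) = 0.759.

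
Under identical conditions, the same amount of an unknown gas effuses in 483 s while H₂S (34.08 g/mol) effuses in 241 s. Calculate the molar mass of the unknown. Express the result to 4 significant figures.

136.9 g/mol

Graham's law gives t_X/t_H₂S = √(M_X/M_H₂S).
483/241 = 2.004 = √(M_X/34.08)
M_X = 34.08 × 2.004² = 34.08 × 4.017 = 136.9 g/mol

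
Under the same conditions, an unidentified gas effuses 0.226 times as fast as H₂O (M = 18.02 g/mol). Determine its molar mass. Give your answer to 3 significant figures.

By Graham's law, rate_X/rate_H₂O = √(M_H₂O/M_X).
0.226 = √(18.02/M_X)
M_X = 18.02 / 0.226² = 18.02 / 0.05108 = 353 g/mol

353 g/mol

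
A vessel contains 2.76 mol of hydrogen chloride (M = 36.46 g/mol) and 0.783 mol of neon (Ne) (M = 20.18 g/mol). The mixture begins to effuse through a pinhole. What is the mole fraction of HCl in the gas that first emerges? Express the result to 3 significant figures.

Effusion rate of each component ∝ n_i/√M_i (partial pressure × 1/√M).
x_HCl(eff) = (n_HCl/√M_HCl) / (n_HCl/√M_HCl + n_Ne/√M_Ne)
= (2.76/√36.46) / (2.76/√36.46 + 0.783/√20.18) = 0.4571/(0.4571 + 0.1743) = 0.724.

0.724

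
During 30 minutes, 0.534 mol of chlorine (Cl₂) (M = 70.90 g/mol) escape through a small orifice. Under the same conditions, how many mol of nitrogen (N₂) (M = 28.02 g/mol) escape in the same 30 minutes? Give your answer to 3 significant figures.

Using Graham's law: rate_N₂/rate_Cl₂ = √(M_Cl₂/M_N₂) = √(70.90/28.02) = √2.530 = 1.591.
So the amount for N₂ is 0.534 × 1.591 = 0.849 mol.

0.849 mol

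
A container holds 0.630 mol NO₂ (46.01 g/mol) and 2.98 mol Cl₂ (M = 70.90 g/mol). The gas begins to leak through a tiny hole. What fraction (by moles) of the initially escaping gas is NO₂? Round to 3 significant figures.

0.208

Effusion rate of each component ∝ n_i/√M_i (partial pressure × 1/√M).
Mole fraction of NO₂ in the effusate = (n_NO₂/√M_NO₂) / (n_NO₂/√M_NO₂ + n_Cl₂/√M_Cl₂)
= (0.630/√46.01) / (0.630/√46.01 + 2.98/√70.90) = 0.09288/(0.09288 + 0.3539) = 0.208.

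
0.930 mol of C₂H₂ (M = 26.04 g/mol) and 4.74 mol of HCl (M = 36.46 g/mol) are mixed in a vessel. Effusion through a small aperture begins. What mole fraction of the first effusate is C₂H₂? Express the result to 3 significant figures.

0.188

Rate_i ∝ x_i/√M_i (Graham's law weighted by mole fraction), so the effusate composition follows n_i/√M_i.
x_C₂H₂(eff) = (n_C₂H₂/√M_C₂H₂) / (n_C₂H₂/√M_C₂H₂ + n_HCl/√M_HCl)
= (0.930/√26.04) / (0.930/√26.04 + 4.74/√36.46) = 0.1822/(0.1822 + 0.7850) = 0.188.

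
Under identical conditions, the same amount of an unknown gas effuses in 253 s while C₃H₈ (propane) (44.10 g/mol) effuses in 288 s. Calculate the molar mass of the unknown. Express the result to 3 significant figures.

34.0 g/mol

Using Graham's law: t_X/t_C₃H₈ = √(M_X/M_C₃H₈).
253/288 = 0.8785 = √(M_X/44.10)
M_X = 44.10 × 0.8785² = 44.10 × 0.7717 = 34.0 g/mol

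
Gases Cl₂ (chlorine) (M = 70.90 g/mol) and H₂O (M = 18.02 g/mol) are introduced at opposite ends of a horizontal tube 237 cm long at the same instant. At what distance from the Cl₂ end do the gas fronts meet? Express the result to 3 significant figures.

The fronts meet when d_Cl₂ + d_H₂O = L with d_Cl₂/d_H₂O = √(M_H₂O/M_Cl₂) (Graham's law). Here √(M_H₂O/M_Cl₂) = √(18.02/70.90) = 0.5041.
With d_Cl₂ + d_H₂O = 237 cm, d_H₂O = 237/(1 + 0.5041) = 157.6 cm.
d_Cl₂ = 237 − 157.6 = 79.4 cm.

79.4 cm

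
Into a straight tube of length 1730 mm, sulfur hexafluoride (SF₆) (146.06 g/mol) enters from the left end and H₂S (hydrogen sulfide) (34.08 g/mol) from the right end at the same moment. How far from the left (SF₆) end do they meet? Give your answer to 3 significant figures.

Distances travelled in equal time are proportional to diffusion rates, so d_SF₆/d_H₂S = √(M_H₂S/M_SF₆) = √(34.08/146.06) = 0.4830.
With d_SF₆ + d_H₂S = 1730 mm, d_H₂S = 1730/(1 + 0.4830) = 1167 mm.
d_SF₆ = 1730 − 1167 = 563 mm.

563 mm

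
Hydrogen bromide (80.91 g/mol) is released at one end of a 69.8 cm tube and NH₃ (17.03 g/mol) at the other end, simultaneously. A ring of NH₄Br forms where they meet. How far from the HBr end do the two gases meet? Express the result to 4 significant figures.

The fronts meet when d_HBr + d_NH₃ = L with d_HBr/d_NH₃ = √(M_NH₃/M_HBr) (Graham's law). Here √(M_NH₃/M_HBr) = √(17.03/80.91) = 0.4588.
With d_HBr + d_NH₃ = 69.8 cm, d_NH₃ = 69.8/(1 + 0.4588) = 47.85 cm.
d_HBr = 69.8 − 47.85 = 21.95 cm.

21.95 cm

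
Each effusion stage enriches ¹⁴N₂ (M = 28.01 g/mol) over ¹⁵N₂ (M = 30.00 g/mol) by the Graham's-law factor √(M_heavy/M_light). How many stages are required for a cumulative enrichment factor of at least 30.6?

100

Per stage α = (30.00/28.01)^(1/2) = 1.07105^0.5, giving ln α = 0.03432.
Need α^N ≥ 30.6 ⇒ N ≥ ln(30.6) / ln α = 3.421 / 0.03432 = 99.69.
Rounding up, N = 100 stages.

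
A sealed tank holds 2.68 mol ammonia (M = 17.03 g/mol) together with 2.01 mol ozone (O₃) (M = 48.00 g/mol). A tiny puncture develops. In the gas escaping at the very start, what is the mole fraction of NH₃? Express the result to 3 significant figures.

Each component's effusion rate ∝ (its partial pressure)·(1/√M) ∝ n_i/√M_i.
x_NH₃(eff) = (n_NH₃/√M_NH₃) / (n_NH₃/√M_NH₃ + n_O₃/√M_O₃)
= (2.68/√17.03) / (2.68/√17.03 + 2.01/√48.00) = 0.6494/(0.6494 + 0.2901) = 0.691.

0.691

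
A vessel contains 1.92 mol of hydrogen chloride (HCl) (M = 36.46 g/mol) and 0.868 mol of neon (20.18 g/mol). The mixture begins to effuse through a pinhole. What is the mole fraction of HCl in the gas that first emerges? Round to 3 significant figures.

0.622

Rate_i ∝ x_i/√M_i (Graham's law weighted by mole fraction), so the effusate composition follows n_i/√M_i.
So x_HCl in the escaping gas = (n_HCl/√M_HCl) / Σ(n_i/√M_i)
= (1.92/√36.46) / (1.92/√36.46 + 0.868/√20.18) = 0.3180/(0.3180 + 0.1932) = 0.622.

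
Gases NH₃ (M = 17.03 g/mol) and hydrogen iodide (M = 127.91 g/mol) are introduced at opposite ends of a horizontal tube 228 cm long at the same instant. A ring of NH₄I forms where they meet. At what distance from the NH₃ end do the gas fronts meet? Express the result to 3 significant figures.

In equal time, each gas travels a distance ∝ its rate ∝ 1/√M, so d_NH₃/d_HI = √(M_HI/M_NH₃) = √(127.91/17.03) = 2.741.
With d_NH₃ + d_HI = 228 cm, d_HI = 228/(1 + 2.741) = 60.95 cm.
d_NH₃ = 228 − 60.95 = 167 cm.

167 cm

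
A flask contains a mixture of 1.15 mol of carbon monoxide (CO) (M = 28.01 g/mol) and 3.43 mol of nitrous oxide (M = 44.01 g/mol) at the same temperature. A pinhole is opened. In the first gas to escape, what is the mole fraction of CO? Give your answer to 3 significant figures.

0.296

Effusion rate of each component ∝ n_i/√M_i (partial pressure × 1/√M).
Mole fraction of CO in the effusate = (n_CO/√M_CO) / (n_CO/√M_CO + n_N₂O/√M_N₂O)
= (1.15/√28.01) / (1.15/√28.01 + 3.43/√44.01) = 0.2173/(0.2173 + 0.5170) = 0.296.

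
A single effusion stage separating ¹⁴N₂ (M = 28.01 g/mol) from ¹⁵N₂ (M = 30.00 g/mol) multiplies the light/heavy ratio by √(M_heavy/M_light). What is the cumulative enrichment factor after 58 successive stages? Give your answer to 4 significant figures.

7.319

Each stage multiplies the ratio by α = √(30.00/28.01), so after 58 stages the overall factor is α^58 = (30.00/28.01)^(58/2).
= 1.07105^29 = 7.319.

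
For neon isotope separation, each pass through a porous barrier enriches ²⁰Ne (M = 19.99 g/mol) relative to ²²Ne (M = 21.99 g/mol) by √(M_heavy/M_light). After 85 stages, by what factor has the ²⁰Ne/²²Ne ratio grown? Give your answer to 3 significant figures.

Each stage multiplies the ratio by α = √(21.99/19.99), so after 85 stages the overall factor is α^85 = (21.99/19.99)^(85/2).
= 1.10005^(85/2) = 57.5.

57.5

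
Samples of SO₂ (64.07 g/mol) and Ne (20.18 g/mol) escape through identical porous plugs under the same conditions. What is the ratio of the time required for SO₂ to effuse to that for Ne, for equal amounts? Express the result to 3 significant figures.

By Graham's law, t_SO₂/t_Ne = √(M_SO₂/M_Ne) = √(64.07/20.18) = √3.175 = 1.78.

1.78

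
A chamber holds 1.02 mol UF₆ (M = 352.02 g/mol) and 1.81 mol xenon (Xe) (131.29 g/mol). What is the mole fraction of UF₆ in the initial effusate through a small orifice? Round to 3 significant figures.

Effusion rate of each component ∝ n_i/√M_i (partial pressure × 1/√M).
x_UF₆(eff) = (n_UF₆/√M_UF₆) / (n_UF₆/√M_UF₆ + n_Xe/√M_Xe)
= (1.02/√352.02) / (1.02/√352.02 + 1.81/√131.29) = 0.05436/(0.05436 + 0.1580) = 0.256.

0.256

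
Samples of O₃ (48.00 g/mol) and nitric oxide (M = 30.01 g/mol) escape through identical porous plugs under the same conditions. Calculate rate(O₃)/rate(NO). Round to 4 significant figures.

Graham's law gives rate_O₃/rate_NO = √(M_NO/M_O₃) = √(30.01/48.00) = √0.6252 = 0.7907.

0.7907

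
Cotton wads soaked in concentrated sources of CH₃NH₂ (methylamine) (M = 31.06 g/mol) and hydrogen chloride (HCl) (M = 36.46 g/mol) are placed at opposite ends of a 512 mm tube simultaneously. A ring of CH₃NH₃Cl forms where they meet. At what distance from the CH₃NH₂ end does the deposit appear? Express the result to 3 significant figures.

Graham's law gives d_CH₃NH₂/d_HCl = rate_CH₃NH₂/rate_HCl = √(M_HCl/M_CH₃NH₂) = √(36.46/31.06) = 1.083.
With d_CH₃NH₂ + d_HCl = 512 mm, d_HCl = 512/(1 + 1.083) = 245.7 mm.
d_CH₃NH₂ = 512 − 245.7 = 266 mm.

266 mm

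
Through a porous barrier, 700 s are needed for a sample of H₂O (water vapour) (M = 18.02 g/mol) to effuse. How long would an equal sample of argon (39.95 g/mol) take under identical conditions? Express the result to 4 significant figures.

Graham's law gives t_Ar/t_H₂O = √(M_Ar/M_H₂O) = √(39.95/18.02) = √2.217 = 1.489.
So the time for Ar is 700 × 1.489 = 1042 s.

1042 s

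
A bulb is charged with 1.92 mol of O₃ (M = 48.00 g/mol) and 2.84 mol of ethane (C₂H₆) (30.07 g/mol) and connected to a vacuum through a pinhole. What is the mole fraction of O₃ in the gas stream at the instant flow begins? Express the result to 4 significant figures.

0.3486

Effusion rate of each component ∝ n_i/√M_i (partial pressure × 1/√M).
So x_O₃ in the escaping gas = (n_O₃/√M_O₃) / Σ(n_i/√M_i)
= (1.92/√48.00) / (1.92/√48.00 + 2.84/√30.07) = 0.2771/(0.2771 + 0.5179) = 0.3486.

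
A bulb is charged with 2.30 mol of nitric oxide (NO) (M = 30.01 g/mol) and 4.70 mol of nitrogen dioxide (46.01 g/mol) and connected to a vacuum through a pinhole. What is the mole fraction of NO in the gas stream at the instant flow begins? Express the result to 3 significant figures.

The effusion rate of species i is ∝ p_i/√M_i ∝ n_i/√M_i.
Mole fraction of NO in the effusate = (n_NO/√M_NO) / (n_NO/√M_NO + n_NO₂/√M_NO₂)
= (2.30/√30.01) / (2.30/√30.01 + 4.70/√46.01) = 0.4199/(0.4199 + 0.6929) = 0.377.

0.377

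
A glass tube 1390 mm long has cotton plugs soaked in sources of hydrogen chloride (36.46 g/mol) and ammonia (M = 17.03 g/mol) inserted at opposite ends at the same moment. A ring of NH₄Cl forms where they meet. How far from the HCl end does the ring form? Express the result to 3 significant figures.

Graham's law gives d_HCl/d_NH₃ = rate_HCl/rate_NH₃ = √(M_NH₃/M_HCl) = √(17.03/36.46) = 0.6834.
With d_HCl + d_NH₃ = 1390 mm, d_NH₃ = 1390/(1 + 0.6834) = 825.7 mm.
d_HCl = 1390 − 825.7 = 564 mm.

564 mm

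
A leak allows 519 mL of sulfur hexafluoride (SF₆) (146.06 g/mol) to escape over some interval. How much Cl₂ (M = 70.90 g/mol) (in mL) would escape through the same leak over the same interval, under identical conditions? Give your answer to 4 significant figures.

Since effusion rate ∝ 1/√M, rate_Cl₂/rate_SF₆ = √(M_SF₆/M_Cl₂) = √(146.06/70.90) = √2.060 = 1.435.
So the volume for Cl₂ is 519 × 1.435 = 744.9 mL.

744.9 mL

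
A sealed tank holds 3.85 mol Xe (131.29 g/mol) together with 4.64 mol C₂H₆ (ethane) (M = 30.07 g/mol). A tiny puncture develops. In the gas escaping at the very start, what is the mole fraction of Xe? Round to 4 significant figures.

Rate_i ∝ x_i/√M_i (Graham's law weighted by mole fraction), so the effusate composition follows n_i/√M_i.
x_Xe(eff) = (n_Xe/√M_Xe) / (n_Xe/√M_Xe + n_C₂H₆/√M_C₂H₆)
= (3.85/√131.29) / (3.85/√131.29 + 4.64/√30.07) = 0.3360/(0.3360 + 0.8462) = 0.2842.

0.2842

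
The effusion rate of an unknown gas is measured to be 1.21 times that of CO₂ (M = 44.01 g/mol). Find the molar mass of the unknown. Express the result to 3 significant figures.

Graham's law gives rate_X/rate_CO₂ = √(M_CO₂/M_X).
1.21 = √(44.01/M_X)
M_X = 44.01 / 1.21² = 44.01 / 1.464 = 30.1 g/mol

30.1 g/mol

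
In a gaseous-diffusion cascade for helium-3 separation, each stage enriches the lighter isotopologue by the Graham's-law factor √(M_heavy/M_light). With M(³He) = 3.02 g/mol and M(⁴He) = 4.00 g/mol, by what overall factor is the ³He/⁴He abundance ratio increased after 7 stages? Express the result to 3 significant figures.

Overall factor = α^7 with α = √(4.00/3.02), i.e. (4.00/3.02)^(7/2).
= 1.32450^(7/2) = 2.67.

2.67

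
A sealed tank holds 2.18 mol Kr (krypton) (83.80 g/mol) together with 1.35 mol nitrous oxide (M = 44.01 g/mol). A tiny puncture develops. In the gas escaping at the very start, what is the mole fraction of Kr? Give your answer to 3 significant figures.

Each component's effusion rate ∝ (its partial pressure)·(1/√M) ∝ n_i/√M_i.
Mole fraction of Kr in the effusate = (n_Kr/√M_Kr) / (n_Kr/√M_Kr + n_N₂O/√M_N₂O)
= (2.18/√83.80) / (2.18/√83.80 + 1.35/√44.01) = 0.2381/(0.2381 + 0.2035) = 0.539.

0.539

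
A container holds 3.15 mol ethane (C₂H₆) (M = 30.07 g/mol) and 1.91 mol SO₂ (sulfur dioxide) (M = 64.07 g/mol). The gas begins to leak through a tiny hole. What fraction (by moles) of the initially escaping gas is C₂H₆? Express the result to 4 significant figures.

0.7065

The effusion rate of species i is ∝ p_i/√M_i ∝ n_i/√M_i.
Mole fraction of C₂H₆ in the effusate = (n_C₂H₆/√M_C₂H₆) / (n_C₂H₆/√M_C₂H₆ + n_SO₂/√M_SO₂)
= (3.15/√30.07) / (3.15/√30.07 + 1.91/√64.07) = 0.5744/(0.5744 + 0.2386) = 0.7065.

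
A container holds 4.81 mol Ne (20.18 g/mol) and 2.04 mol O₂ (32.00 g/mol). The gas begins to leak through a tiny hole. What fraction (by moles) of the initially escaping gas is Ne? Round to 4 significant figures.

The effusion rate of species i is ∝ p_i/√M_i ∝ n_i/√M_i.
Mole fraction of Ne in the effusate = (n_Ne/√M_Ne) / (n_Ne/√M_Ne + n_O₂/√M_O₂)
= (4.81/√20.18) / (4.81/√20.18 + 2.04/√32.00) = 1.071/(1.071 + 0.3606) = 0.7481.

0.7481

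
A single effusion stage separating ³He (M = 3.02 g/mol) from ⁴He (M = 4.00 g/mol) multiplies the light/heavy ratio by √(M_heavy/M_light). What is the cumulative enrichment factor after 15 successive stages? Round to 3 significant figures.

The single-stage factor is √(M_heavy/M_light), so 15 stages give [√(4.00/3.02)]^15 = (4.00/3.02)^(15/2).
= 1.32450^(15/2) = 8.23.

8.23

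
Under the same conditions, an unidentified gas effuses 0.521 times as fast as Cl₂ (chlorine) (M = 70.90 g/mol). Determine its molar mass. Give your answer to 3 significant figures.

Since effusion rate ∝ 1/√M, rate_X/rate_Cl₂ = √(M_Cl₂/M_X).
0.521 = √(70.90/M_X)
M_X = 70.90 / 0.521² = 70.90 / 0.2714 = 261 g/mol

261 g/mol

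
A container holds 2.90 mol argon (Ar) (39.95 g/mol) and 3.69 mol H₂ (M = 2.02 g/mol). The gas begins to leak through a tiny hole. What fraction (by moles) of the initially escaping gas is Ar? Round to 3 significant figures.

Effusion rate of each component ∝ n_i/√M_i (partial pressure × 1/√M).
x_Ar(eff) = (n_Ar/√M_Ar) / (n_Ar/√M_Ar + n_H₂/√M_H₂)
= (2.90/√39.95) / (2.90/√39.95 + 3.69/√2.02) = 0.4588/(0.4588 + 2.596) = 0.150.

0.150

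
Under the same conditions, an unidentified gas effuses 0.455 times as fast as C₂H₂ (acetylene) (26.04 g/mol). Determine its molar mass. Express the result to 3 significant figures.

126 g/mol

From Graham's law, rate_X/rate_C₂H₂ = √(M_C₂H₂/M_X).
0.455 = √(26.04/M_X)
M_X = 26.04 / 0.455² = 26.04 / 0.2070 = 126 g/mol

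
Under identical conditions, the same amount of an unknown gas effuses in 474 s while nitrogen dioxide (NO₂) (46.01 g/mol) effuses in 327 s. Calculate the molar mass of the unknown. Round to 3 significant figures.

From Graham's law, t_X/t_NO₂ = √(M_X/M_NO₂).
474/327 = 1.450 = √(M_X/46.01)
M_X = 46.01 × 1.450² = 46.01 × 2.101 = 96.7 g/mol

96.7 g/mol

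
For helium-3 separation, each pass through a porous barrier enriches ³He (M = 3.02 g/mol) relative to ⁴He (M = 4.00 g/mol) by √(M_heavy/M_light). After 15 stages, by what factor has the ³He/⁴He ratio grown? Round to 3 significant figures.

8.23

After 15 stages the ratio has grown by (√(4.00/3.02))^15 = (4.00/3.02)^(15/2).
= 1.32450^(15/2) = 8.23.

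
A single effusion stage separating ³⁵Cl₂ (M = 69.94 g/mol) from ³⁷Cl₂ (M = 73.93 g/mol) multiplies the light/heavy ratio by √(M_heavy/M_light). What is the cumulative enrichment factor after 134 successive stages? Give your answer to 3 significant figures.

41.2

The single-stage factor is √(M_heavy/M_light), so 134 stages give [√(73.93/69.94)]^134 = (73.93/69.94)^(134/2).
= 1.05705^67 = 41.2.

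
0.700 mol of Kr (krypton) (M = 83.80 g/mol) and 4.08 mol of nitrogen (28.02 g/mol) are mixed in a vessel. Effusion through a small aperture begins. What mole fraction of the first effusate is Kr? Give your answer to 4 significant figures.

0.09025

Rate_i ∝ x_i/√M_i (Graham's law weighted by mole fraction), so the effusate composition follows n_i/√M_i.
Mole fraction of Kr in the effusate = (n_Kr/√M_Kr) / (n_Kr/√M_Kr + n_N₂/√M_N₂)
= (0.700/√83.80) / (0.700/√83.80 + 4.08/√28.02) = 0.07647/(0.07647 + 0.7708) = 0.09025.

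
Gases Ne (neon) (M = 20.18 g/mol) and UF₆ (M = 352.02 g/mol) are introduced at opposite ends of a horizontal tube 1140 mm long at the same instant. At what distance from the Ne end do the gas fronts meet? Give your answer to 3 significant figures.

In equal time, each gas travels a distance ∝ its rate ∝ 1/√M, so d_Ne/d_UF₆ = √(M_UF₆/M_Ne) = √(352.02/20.18) = 4.177.
With d_Ne + d_UF₆ = 1140 mm, d_UF₆ = 1140/(1 + 4.177) = 220.2 mm.
d_Ne = 1140 − 220.2 = 920 mm.

920 mm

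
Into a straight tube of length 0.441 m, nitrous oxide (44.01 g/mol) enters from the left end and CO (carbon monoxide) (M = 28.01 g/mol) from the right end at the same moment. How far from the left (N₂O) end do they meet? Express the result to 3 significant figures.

0.196 m

The fronts meet when d_N₂O + d_CO = L with d_N₂O/d_CO = √(M_CO/M_N₂O) (Graham's law). Here √(M_CO/M_N₂O) = √(28.01/44.01) = 0.7978.
With d_N₂O + d_CO = 0.441 m, d_CO = 0.441/(1 + 0.7978) = 0.2453 m.
d_N₂O = 0.441 − 0.2453 = 0.196 m.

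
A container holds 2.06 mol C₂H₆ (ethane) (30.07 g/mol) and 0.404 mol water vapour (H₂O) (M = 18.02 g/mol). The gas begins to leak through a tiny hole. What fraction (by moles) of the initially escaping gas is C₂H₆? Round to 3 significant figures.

0.798

Effusion rate of each component ∝ n_i/√M_i (partial pressure × 1/√M).
So x_C₂H₆ in the escaping gas = (n_C₂H₆/√M_C₂H₆) / Σ(n_i/√M_i)
= (2.06/√30.07) / (2.06/√30.07 + 0.404/√18.02) = 0.3757/(0.3757 + 0.09517) = 0.798.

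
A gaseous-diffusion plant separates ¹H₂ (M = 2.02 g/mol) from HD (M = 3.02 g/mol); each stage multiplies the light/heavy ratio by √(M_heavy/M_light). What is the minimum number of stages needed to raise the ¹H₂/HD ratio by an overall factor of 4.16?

With α = √(3.02/2.02) per stage, ln α = ½ ln(1.49505) = 0.2011.
Need α^N ≥ 4.16 ⇒ N ≥ ln(4.16) / ln α = 1.426 / 0.2011 = 7.09.
So at least 8 stages are needed.

8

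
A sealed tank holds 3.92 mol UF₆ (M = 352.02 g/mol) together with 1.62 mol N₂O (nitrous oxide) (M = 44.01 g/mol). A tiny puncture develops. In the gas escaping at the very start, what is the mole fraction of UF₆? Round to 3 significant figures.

0.461

Each component's effusion rate ∝ (its partial pressure)·(1/√M) ∝ n_i/√M_i.
x_UF₆(eff) = (n_UF₆/√M_UF₆) / (n_UF₆/√M_UF₆ + n_N₂O/√M_N₂O)
= (3.92/√352.02) / (3.92/√352.02 + 1.62/√44.01) = 0.2089/(0.2089 + 0.2442) = 0.461.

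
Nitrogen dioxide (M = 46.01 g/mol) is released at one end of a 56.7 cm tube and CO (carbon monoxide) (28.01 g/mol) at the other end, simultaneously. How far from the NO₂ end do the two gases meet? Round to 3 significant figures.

24.9 cm

The fronts meet when d_NO₂ + d_CO = L with d_NO₂/d_CO = √(M_CO/M_NO₂) (Graham's law). Here √(M_CO/M_NO₂) = √(28.01/46.01) = 0.7802.
With d_NO₂ + d_CO = 56.7 cm, d_CO = 56.7/(1 + 0.7802) = 31.85 cm.
d_NO₂ = 56.7 − 31.85 = 24.9 cm.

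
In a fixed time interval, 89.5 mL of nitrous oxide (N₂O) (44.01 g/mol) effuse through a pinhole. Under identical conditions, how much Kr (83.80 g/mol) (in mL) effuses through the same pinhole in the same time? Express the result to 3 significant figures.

64.9 mL

By Graham's law, rate_Kr/rate_N₂O = √(M_N₂O/M_Kr) = √(44.01/83.80) = √0.5252 = 0.7247.
So the volume for Kr is 89.5 × 0.7247 = 64.9 mL.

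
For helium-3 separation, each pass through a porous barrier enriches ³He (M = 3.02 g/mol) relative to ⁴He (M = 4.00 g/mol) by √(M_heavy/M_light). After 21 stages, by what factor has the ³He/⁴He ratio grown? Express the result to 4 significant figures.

19.12

After 21 stages the ratio has grown by (√(4.00/3.02))^21 = (4.00/3.02)^(21/2).
= 1.32450^(21/2) = 19.12.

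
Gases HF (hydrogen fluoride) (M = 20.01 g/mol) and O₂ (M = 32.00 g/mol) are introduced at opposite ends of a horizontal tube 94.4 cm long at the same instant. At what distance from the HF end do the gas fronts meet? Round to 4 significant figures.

In equal time, each gas travels a distance ∝ its rate ∝ 1/√M, so d_HF/d_O₂ = √(M_O₂/M_HF) = √(32.00/20.01) = 1.265.
With d_HF + d_O₂ = 94.4 cm, d_O₂ = 94.4/(1 + 1.265) = 41.69 cm.
d_HF = 94.4 − 41.69 = 52.71 cm.

52.71 cm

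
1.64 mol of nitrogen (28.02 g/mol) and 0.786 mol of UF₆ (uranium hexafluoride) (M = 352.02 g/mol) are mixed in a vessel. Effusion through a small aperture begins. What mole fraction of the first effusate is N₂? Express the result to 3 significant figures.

Each component's effusion rate ∝ (its partial pressure)·(1/√M) ∝ n_i/√M_i.
So x_N₂ in the escaping gas = (n_N₂/√M_N₂) / Σ(n_i/√M_i)
= (1.64/√28.02) / (1.64/√28.02 + 0.786/√352.02) = 0.3098/(0.3098 + 0.04189) = 0.881.

0.881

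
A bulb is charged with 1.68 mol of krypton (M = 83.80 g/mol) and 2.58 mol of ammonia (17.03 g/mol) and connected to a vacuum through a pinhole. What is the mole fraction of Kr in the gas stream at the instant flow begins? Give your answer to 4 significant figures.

0.2269

Each component's effusion rate ∝ (its partial pressure)·(1/√M) ∝ n_i/√M_i.
So x_Kr in the escaping gas = (n_Kr/√M_Kr) / Σ(n_i/√M_i)
= (1.68/√83.80) / (1.68/√83.80 + 2.58/√17.03) = 0.1835/(0.1835 + 0.6252) = 0.2269.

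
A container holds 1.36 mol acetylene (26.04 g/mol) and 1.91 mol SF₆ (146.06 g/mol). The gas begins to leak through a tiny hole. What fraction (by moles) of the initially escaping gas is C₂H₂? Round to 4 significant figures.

0.6277

Rate_i ∝ x_i/√M_i (Graham's law weighted by mole fraction), so the effusate composition follows n_i/√M_i.
Mole fraction of C₂H₂ in the effusate = (n_C₂H₂/√M_C₂H₂) / (n_C₂H₂/√M_C₂H₂ + n_SF₆/√M_SF₆)
= (1.36/√26.04) / (1.36/√26.04 + 1.91/√146.06) = 0.2665/(0.2665 + 0.1580) = 0.6277.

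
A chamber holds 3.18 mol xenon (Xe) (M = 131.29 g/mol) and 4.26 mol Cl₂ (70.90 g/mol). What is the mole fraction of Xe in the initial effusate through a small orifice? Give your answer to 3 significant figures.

0.354

Rate_i ∝ x_i/√M_i (Graham's law weighted by mole fraction), so the effusate composition follows n_i/√M_i.
x_Xe(eff) = (n_Xe/√M_Xe) / (n_Xe/√M_Xe + n_Cl₂/√M_Cl₂)
= (3.18/√131.29) / (3.18/√131.29 + 4.26/√70.90) = 0.2775/(0.2775 + 0.5059) = 0.354.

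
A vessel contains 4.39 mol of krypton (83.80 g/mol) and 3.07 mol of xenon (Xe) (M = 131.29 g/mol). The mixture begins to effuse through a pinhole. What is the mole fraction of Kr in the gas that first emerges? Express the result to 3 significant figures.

0.642

The effusion rate of species i is ∝ p_i/√M_i ∝ n_i/√M_i.
x_Kr(eff) = (n_Kr/√M_Kr) / (n_Kr/√M_Kr + n_Xe/√M_Xe)
= (4.39/√83.80) / (4.39/√83.80 + 3.07/√131.29) = 0.4796/(0.4796 + 0.2679) = 0.642.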